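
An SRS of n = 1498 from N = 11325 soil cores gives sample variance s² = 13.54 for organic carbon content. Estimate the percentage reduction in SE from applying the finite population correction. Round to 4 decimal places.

f = n/N = 1498/11325 = 0.13227373.
SE_no-fpc = √(s²/n) = 0.095072174; SE_fpc = √((1−f)s²/n) = 0.088561466.
Ratio = √(1−f) = 0.93151826. Reduction = 100·(1 − 0.93151826) = 6.8482%.

6.8482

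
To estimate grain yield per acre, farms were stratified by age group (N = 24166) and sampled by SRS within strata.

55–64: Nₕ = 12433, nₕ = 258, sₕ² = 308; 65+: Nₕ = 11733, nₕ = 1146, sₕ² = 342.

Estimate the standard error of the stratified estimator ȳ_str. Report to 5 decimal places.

0.61066

Var(ȳ_str) = Σₕ Wₕ²(1 − fₕ)sₕ²/nₕ with Wₕ = Nₕ/N, N = 24166.
55–64: Wₕ = 0.51448316; term = 0.51448316²·(1 − 0.02075123)·308/258 = 0.30943282.
65+: Wₕ = 0.48551684; term = 0.48551684²·(1 − 0.09767323)·342/1146 = 0.06347664.
Sum = 0.37290946.
SE = √(0.37290946) = 0.61066.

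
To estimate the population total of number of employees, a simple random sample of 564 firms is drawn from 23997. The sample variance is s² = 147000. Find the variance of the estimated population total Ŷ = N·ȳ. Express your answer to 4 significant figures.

1.466 × 10^11

Var(Ŷ) = N²·Var(ȳ) = N²·(1 − n/N)·s²/n.
f = 564/23997 = 0.02350294; Var(ȳ) = 0.97649706·147000/564 = 254.51253.
Var(Ŷ) = 23997² · 254.51253 = 1.4656257 × 10^11.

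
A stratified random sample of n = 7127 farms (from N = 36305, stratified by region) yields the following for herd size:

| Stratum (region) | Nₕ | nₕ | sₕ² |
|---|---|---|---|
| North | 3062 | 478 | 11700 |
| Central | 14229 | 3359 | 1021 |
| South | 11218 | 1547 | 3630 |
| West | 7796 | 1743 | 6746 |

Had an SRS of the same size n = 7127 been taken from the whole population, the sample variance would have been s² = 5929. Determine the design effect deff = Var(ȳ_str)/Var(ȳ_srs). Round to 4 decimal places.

0.7692

Var(ȳ_str) = Σ Wₕ²(1−fₕ)sₕ²/nₕ with Wₕ = Nₕ/36305:
  North: (3062/36305)²·(1−478/3062)·11700/478 = 0.14693416
  Central: (14229/36305)²·(1−3359/14229)·1021/3359 = 0.035668659
  South: (11218/36305)²·(1−1547/11218)·3630/1547 = 0.19313912
  West: (7796/36305)²·(1−1743/7796)·6746/1743 = 0.1385666
  → Var(ȳ_str) = 0.51430854.
Var(ȳ_srs) = (1 − 7127/36305)·5929/7127 = 0.66859599.
deff = 0.51430854 / 0.66859599 = 0.7692.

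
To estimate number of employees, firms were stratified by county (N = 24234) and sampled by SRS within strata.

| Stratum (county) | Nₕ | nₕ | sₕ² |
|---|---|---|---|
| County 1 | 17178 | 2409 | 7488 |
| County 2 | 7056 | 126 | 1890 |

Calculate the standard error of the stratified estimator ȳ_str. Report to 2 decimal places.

Var(ȳ_str) = Σₕ Wₕ²(1 − fₕ)sₕ²/nₕ with Wₕ = Nₕ/N, N = 24234.
County 1: Wₕ = 0.70883882; term = 0.70883882²·(1 − 0.14023751)·7488/2409 = 1.3427727.
County 2: Wₕ = 0.29116118; term = 0.29116118²·(1 − 0.01785714)·1890/126 = 1.2489149.
Sum = 2.5916876.
SE = √(2.5916876) = 1.61.

1.61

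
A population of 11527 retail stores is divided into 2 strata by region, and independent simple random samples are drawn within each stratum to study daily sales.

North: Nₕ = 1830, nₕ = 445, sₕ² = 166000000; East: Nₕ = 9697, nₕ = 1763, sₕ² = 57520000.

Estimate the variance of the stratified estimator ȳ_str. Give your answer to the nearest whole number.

Var(ȳ_str) = Σₕ Wₕ²(1 − fₕ)sₕ²/nₕ with Wₕ = Nₕ/N, N = 11527.
North: Wₕ = 0.15875770; term = 0.15875770²·(1 − 0.24316940)·166000000/445 = 7115.6791.
East: Wₕ = 0.84124230; term = 0.84124230²·(1 − 0.18180881)·57520000/1763 = 18891.375.
Sum = 26007.054.

26007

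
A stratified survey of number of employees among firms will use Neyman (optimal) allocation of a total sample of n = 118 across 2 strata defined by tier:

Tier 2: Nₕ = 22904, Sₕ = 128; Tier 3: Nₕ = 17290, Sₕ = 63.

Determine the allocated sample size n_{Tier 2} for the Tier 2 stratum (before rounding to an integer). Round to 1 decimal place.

86.0

Neyman allocation: nₕ = n·NₕSₕ / Σⱼ NⱼSⱼ.
Σ NⱼSⱼ = 22904·128 + 17290·63 = 4.020982 × 10^6.
n_{Tier 2} = 118·22904·128 / (4.020982 × 10^6) = 86.0.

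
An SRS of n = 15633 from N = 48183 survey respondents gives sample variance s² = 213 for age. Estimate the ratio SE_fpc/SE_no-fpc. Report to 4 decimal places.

f = n/N = 15633/48183 = 0.32445053.
SE_no-fpc = √(s²/n) = 0.11672628; SE_fpc = √((1−f)s²/n) = 0.095939448.
Ratio = √(1−f) = 0.82191816.

0.8219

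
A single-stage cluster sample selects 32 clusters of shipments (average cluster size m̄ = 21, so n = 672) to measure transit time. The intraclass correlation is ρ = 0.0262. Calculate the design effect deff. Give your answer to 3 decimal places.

deff = 1 + (21 − 1)·0.0262 = 1 + 0.524 = 1.524.

1.524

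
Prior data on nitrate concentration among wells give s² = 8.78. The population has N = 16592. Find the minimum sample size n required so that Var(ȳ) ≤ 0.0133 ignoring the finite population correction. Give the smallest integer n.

661

Without fpc, n₀ = s²/D = 8.78/0.0133 = 660.1504.
Rounding up, n = 661.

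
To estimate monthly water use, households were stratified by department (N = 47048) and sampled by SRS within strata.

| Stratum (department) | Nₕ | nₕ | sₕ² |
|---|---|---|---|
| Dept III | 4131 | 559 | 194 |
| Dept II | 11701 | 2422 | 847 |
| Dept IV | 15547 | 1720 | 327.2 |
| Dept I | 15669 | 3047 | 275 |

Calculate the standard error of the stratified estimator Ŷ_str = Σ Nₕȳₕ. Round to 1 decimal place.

10091.3

Var(Ŷ_str) = Σₕ Nₕ²(1 − fₕ)sₕ²/nₕ.
Dept III: 4131²·(1 − 559/4131)·194/559 = 5.1210211 × 10^6.
Dept II: 11701²·(1 − 2422/11701)·847/2422 = 3.7969373 × 10^7.
Dept IV: 15547²·(1 − 1720/15547)·327.2/1720 = 4.0893983 × 10^7.
Dept I: 15669²·(1 − 3047/15669)·275/3047 = 1.784965 × 10^7.
Sum = 1.0183403 × 10^8.
SE = √(1.0183403 × 10^8) = 10091.3.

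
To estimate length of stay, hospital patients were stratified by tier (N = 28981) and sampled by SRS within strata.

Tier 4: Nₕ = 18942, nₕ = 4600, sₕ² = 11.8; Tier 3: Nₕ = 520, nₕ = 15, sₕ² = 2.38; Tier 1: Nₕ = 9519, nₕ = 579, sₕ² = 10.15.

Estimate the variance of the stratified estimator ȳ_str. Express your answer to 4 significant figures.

0.002656

Var(ȳ_str) = Σₕ Wₕ²(1 − fₕ)sₕ²/nₕ with Wₕ = Nₕ/N, N = 28981.
Tier 4: Wₕ = 0.65360063; term = 0.65360063²·(1 − 0.24284658)·11.8/4600 = 8.2972274 × 10^-4.
Tier 3: Wₕ = 0.01794279; term = 0.01794279²·(1 − 0.02884615)·2.38/15 = 4.9608225 × 10^-5.
Tier 1: Wₕ = 0.32845657; term = 0.32845657²·(1 − 0.06082572)·10.15/579 = 0.0017761907.
Sum = 0.0026555217.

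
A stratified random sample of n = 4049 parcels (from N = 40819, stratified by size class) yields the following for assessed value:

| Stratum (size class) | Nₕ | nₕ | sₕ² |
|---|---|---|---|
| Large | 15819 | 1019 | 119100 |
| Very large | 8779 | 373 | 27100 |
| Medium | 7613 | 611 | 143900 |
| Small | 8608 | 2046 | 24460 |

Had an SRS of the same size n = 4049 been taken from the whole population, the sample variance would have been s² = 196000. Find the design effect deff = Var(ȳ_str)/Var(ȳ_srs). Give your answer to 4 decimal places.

0.6325

Var(ȳ_str) = Σ Wₕ²(1−fₕ)sₕ²/nₕ with Wₕ = Nₕ/40819:
  Large: (15819/40819)²·(1−1019/15819)·119100/1019 = 16.423042
  Very large: (8779/40819)²·(1−373/8779)·27100/373 = 3.2178824
  Medium: (7613/40819)²·(1−611/7613)·143900/611 = 7.5348185
  Small: (8608/40819)²·(1−2046/8608)·24460/2046 = 0.40528878
  → Var(ȳ_str) = 27.581032.
Var(ȳ_srs) = (1 − 4049/40819)·196000/4049 = 43.605329.
deff = 27.581032 / 43.605329 = 0.6325.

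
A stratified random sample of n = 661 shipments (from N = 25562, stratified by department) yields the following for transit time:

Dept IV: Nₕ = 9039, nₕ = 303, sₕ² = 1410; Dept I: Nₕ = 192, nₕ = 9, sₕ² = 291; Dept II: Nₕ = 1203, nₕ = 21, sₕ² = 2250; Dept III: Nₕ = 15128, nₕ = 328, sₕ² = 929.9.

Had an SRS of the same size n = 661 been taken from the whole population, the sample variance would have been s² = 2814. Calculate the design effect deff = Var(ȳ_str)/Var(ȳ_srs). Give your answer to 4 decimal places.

Var(ȳ_str) = Σ Wₕ²(1−fₕ)sₕ²/nₕ with Wₕ = Nₕ/25562:
  Dept IV: (9039/25562)²·(1−303/9039)·1410/303 = 0.56236701
  Dept I: (192/25562)²·(1−9/192)·291/9 = 0.0017386539
  Dept II: (1203/25562)²·(1−21/1203)·2250/21 = 0.23316141
  Dept III: (15128/25562)²·(1−328/15128)·929.9/328 = 0.97143998
  → Var(ȳ_str) = 1.7687071.
Var(ȳ_srs) = (1 − 661/25562)·2814/661 = 4.1471008.
deff = 1.7687071 / 4.1471008 = 0.4265.

0.4265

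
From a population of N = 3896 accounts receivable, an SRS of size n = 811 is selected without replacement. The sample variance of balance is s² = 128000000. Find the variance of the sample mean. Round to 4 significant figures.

125000

Under SRS without replacement, Var(ȳ) = (1 − f)·s²/n with f = n/N = 811/3896 = 0.20816222.
Var(ȳ) = (1 − 0.20816222)·128000000/811 = 0.79183778·157829.84 = 124975.63.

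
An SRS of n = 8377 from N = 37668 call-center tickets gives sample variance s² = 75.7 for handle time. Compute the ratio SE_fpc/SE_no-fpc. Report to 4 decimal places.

0.8818

f = n/N = 8377/37668 = 0.22239036.
SE_no-fpc = √(s²/n) = 0.095061285; SE_fpc = √((1−f)s²/n) = 0.083827111.
Ratio = √(1−f) = 0.88182177.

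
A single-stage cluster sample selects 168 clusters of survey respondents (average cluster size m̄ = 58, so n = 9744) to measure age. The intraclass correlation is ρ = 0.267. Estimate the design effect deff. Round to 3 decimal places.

16.219

deff = 1 + (58 − 1)·0.267 = 1 + 15.219 = 16.219.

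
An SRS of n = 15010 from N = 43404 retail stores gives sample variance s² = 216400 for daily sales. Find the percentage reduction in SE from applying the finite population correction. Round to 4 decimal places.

f = n/N = 15010/43404 = 0.34582066.
SE_no-fpc = √(s²/n) = 3.7969798; SE_fpc = √((1−f)s²/n) = 3.0710486.
Ratio = √(1−f) = 0.80881354. Reduction = 100·(1 − 0.80881354) = 19.1186%.

19.1186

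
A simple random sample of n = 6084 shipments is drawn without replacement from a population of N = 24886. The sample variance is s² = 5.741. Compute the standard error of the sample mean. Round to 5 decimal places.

0.02670

Under SRS without replacement, Var(ȳ) = (1 − f)·s²/n with f = n/N = 6084/24886 = 0.24447481.
Var(ȳ) = (1 − 0.24447481)·5.741/6084 = 0.75552519·9.4362262 × 10^-4 = 7.1293066 × 10^-4.
SE(ȳ) = √(7.1293066 × 10^-4) = 0.02670.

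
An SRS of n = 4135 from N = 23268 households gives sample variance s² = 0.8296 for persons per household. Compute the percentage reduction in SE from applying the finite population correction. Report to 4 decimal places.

9.3199

f = n/N = 4135/23268 = 0.17771188.
SE_no-fpc = √(s²/n) = 0.014164349; SE_fpc = √((1−f)s²/n) = 0.012844246.
Ratio = √(1−f) = 0.90680104. Reduction = 100·(1 − 0.90680104) = 9.3199%.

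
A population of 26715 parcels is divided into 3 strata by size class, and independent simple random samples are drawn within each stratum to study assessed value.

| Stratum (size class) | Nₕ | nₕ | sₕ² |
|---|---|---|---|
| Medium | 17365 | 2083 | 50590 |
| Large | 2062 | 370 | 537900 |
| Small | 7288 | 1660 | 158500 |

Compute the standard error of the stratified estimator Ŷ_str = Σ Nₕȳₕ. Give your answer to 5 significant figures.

Var(Ŷ_str) = Σₕ Nₕ²(1 − fₕ)sₕ²/nₕ.
Medium: 17365²·(1 − 2083/17365)·50590/2083 = 6.4451109 × 10^9.
Large: 2062²·(1 − 370/2062)·537900/370 = 5.0721121 × 10^9.
Small: 7288²·(1 − 1660/7288)·158500/1660 = 3.9163692 × 10^9.
Sum = 1.5433592 × 10^10.
SE = √(1.5433592 × 10^10) = 124230.

124230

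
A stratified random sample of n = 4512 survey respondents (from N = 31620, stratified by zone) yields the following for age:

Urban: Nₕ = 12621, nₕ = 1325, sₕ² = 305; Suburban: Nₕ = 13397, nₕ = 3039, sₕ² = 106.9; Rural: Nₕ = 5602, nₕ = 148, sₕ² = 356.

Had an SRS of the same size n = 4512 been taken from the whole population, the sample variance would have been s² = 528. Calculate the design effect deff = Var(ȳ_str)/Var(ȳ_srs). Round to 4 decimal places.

1.1085

Var(ȳ_str) = Σ Wₕ²(1−fₕ)sₕ²/nₕ with Wₕ = Nₕ/31620:
  Urban: (12621/31620)²·(1−1325/12621)·305/1325 = 0.032823031
  Suburban: (13397/31620)²·(1−3039/13397)·106.9/3039 = 0.0048821008
  Rural: (5602/31620)²·(1−148/5602)·356/148 = 0.073506
  → Var(ȳ_str) = 0.11121113.
Var(ȳ_srs) = (1 − 4512/31620)·528/4512 = 0.10032298.
deff = 0.11121113 / 0.10032298 = 1.1085.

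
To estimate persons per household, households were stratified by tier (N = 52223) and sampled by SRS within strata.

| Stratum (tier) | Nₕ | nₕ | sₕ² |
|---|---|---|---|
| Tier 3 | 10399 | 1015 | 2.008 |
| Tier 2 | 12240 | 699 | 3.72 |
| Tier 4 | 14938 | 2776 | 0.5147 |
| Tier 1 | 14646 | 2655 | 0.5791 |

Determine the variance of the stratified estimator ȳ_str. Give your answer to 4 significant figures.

Var(ȳ_str) = Σₕ Wₕ²(1 − fₕ)sₕ²/nₕ with Wₕ = Nₕ/N, N = 52223.
Tier 3: Wₕ = 0.19912682; term = 0.19912682²·(1 − 0.09760554)·2.008/1015 = 7.0787017 × 10^-5.
Tier 2: Wₕ = 0.23437949; term = 0.23437949²·(1 − 0.05710784)·3.72/699 = 2.7565571 × 10^-4.
Tier 4: Wₕ = 0.28604255; term = 0.28604255²·(1 − 0.18583478)·0.5147/2776 = 1.2351182 × 10^-5.
Tier 1: Wₕ = 0.28045114; term = 0.28045114²·(1 − 0.18127816)·0.5791/2655 = 1.4045585 × 10^-5.
Sum = 3.7283949 × 10^-4.

3.728 × 10^-4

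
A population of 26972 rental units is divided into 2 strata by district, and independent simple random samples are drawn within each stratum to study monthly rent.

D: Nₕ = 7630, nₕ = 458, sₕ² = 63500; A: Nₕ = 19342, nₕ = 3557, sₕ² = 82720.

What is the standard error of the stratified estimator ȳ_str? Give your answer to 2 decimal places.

4.49

Var(ȳ_str) = Σₕ Wₕ²(1 − fₕ)sₕ²/nₕ with Wₕ = Nₕ/N, N = 26972.
D: Wₕ = 0.28288596; term = 0.28288596²·(1 − 0.06002621)·63500/458 = 10.429098.
A: Wₕ = 0.71711404; term = 0.71711404²·(1 − 0.18390032)·82720/3557 = 9.7599215.
Sum = 20.18902.
SE = √(20.18902) = 4.49.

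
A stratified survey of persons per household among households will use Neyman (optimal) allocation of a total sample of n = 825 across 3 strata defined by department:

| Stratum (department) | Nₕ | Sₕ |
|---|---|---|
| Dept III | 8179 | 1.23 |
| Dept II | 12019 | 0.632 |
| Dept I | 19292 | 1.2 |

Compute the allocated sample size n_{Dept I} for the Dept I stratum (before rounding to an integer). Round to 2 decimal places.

Neyman allocation: nₕ = n·NₕSₕ / Σⱼ NⱼSⱼ.
Σ NⱼSⱼ = 8179·1.23 + 12019·0.632 + 19292·1.2 = 40806.578.
n_{Dept I} = 825·19292·1.2 / 40806.578 = 468.04.

468.04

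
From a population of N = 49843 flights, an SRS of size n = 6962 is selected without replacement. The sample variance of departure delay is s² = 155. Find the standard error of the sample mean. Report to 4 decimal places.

Under SRS without replacement, Var(ȳ) = (1 − f)·s²/n with f = n/N = 6962/49843 = 0.13967859.
Var(ȳ) = (1 − 0.13967859)·155/6962 = 0.86032141·0.022263717 = 0.019153953.
SE(ȳ) = √(0.019153953) = 0.1384.

0.1384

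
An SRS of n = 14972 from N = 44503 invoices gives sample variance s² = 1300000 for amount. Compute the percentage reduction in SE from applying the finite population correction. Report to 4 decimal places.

f = n/N = 14972/44503 = 0.33642676.
SE_no-fpc = √(s²/n) = 9.3181944; SE_fpc = √((1−f)s²/n) = 7.5906016.
Ratio = √(1−f) = 0.81460005. Reduction = 100·(1 − 0.81460005) = 18.5400%.

18.5400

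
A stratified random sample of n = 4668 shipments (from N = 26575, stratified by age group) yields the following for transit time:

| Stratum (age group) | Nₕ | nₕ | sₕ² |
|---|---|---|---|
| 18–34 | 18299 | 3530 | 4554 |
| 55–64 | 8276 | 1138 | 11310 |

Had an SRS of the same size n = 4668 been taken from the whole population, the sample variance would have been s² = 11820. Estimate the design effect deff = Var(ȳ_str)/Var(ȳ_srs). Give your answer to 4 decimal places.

0.6348

Var(ȳ_str) = Σ Wₕ²(1−fₕ)sₕ²/nₕ with Wₕ = Nₕ/26575:
  18–34: (18299/26575)²·(1−3530/18299)·4554/3530 = 0.49368533
  55–64: (8276/26575)²·(1−1138/8276)·11310/1138 = 0.83132496
  → Var(ȳ_str) = 1.3250103.
Var(ȳ_srs) = (1 − 4668/26575)·11820/4668 = 2.0873547.
deff = 1.3250103 / 2.0873547 = 0.6348.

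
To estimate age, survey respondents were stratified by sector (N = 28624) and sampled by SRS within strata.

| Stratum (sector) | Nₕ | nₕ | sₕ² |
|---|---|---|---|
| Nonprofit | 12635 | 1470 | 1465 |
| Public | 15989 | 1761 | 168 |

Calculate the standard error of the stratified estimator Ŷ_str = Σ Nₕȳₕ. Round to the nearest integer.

12739

Var(Ŷ_str) = Σₕ Nₕ²(1 − fₕ)sₕ²/nₕ.
Nonprofit: 12635²·(1 − 1470/12635)·1465/1470 = 1.4058995 × 10^8.
Public: 15989²·(1 − 1761/15989)·168/1761 = 2.1702766 × 10^7.
Sum = 1.6229272 × 10^8.
SE = √(1.6229272 × 10^8) = 12739.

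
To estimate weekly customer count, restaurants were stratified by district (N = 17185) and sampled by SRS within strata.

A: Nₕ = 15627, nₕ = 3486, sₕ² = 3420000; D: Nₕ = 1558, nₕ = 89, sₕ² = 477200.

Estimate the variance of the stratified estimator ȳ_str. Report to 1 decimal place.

Var(ȳ_str) = Σₕ Wₕ²(1 − fₕ)sₕ²/nₕ with Wₕ = Nₕ/N, N = 17185.
A: Wₕ = 0.90933954; term = 0.90933954²·(1 − 0.22307545)·3420000/3486 = 630.27448.
D: Wₕ = 0.09066046; term = 0.09066046²·(1 − 0.05712452)·477200/89 = 41.55283.
Sum = 671.82731.

671.8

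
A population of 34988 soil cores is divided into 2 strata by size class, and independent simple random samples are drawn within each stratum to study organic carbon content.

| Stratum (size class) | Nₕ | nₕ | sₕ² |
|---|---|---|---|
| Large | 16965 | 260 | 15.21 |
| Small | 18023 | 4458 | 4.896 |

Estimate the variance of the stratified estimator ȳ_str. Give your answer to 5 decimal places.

Var(ȳ_str) = Σₕ Wₕ²(1 − fₕ)sₕ²/nₕ with Wₕ = Nₕ/N, N = 34988.
Large: Wₕ = 0.48488053; term = 0.48488053²·(1 − 0.01532567)·15.21/260 = 0.013543097.
Small: Wₕ = 0.51511947; term = 0.51511947²·(1 − 0.24735061)·4.896/4458 = 2.1933604 × 10^-4.
Sum = 0.013762433.

0.01376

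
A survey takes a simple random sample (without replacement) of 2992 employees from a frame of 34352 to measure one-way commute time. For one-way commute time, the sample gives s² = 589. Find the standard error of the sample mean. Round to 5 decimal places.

Under SRS without replacement, Var(ȳ) = (1 − f)·s²/n with f = n/N = 2992/34352 = 0.08709828.
Var(ȳ) = (1 − 0.08709828)·589/2992 = 0.91290172·0.19685829 = 0.17971227.
SE(ȳ) = √(0.17971227) = 0.42392.

0.42392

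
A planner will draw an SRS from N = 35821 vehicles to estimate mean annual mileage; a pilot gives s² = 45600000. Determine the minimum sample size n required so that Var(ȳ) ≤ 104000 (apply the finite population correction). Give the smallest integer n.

Without fpc, n₀ = s²/D = 45600000/104000 = 438.4615.
With fpc, (1 − n/N)·s²/n ≤ D requires n ≥ n₀/(1 + n₀/N) = 438.4615/(1 + 438.4615/35821) = 433.1595.
Rounding up, n = 434.

434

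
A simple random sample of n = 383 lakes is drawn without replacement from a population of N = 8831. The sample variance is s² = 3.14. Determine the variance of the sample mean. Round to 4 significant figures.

0.007843

Under SRS without replacement, Var(ȳ) = (1 − f)·s²/n with f = n/N = 383/8831 = 0.04336995.
Var(ȳ) = (1 − 0.04336995)·3.14/383 = 0.95663005·0.0081984334 = 0.0078428678.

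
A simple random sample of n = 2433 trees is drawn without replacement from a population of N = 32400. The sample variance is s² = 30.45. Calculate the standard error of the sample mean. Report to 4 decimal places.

0.1076

Under SRS without replacement, Var(ȳ) = (1 − f)·s²/n with f = n/N = 2433/32400 = 0.07509259.
Var(ȳ) = (1 − 0.07509259)·30.45/2433 = 0.92490741·0.012515413 = 0.011575598.
SE(ȳ) = √(0.011575598) = 0.1076.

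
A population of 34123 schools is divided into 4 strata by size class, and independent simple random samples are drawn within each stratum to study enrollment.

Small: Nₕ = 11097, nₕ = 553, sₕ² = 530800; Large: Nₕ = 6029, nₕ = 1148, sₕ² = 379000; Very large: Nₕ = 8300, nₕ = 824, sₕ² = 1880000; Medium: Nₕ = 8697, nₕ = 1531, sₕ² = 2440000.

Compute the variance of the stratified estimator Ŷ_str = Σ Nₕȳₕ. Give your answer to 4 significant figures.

3.629 × 10^11

Var(Ŷ_str) = Σₕ Nₕ²(1 − fₕ)sₕ²/nₕ.
Small: 11097²·(1 − 553/11097)·530800/553 = 1.1230957 × 10^11.
Large: 6029²·(1 − 1148/6029)·379000/1148 = 9.7151926 × 10^9.
Very large: 8300²·(1 − 824/8300)·1880000/824 = 1.4157221 × 10^11.
Medium: 8697²·(1 − 1531/8697)·2440000/1531 = 9.9325534 × 10^10.
Sum = 3.6292251 × 10^11.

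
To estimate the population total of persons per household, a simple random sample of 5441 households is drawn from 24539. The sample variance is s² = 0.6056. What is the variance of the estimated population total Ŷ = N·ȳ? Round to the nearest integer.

52162

Var(Ŷ) = N²·Var(ȳ) = N²·(1 − n/N)·s²/n.
f = 5441/24539 = 0.22172868; Var(ȳ) = 0.77827132·0.6056/5441 = 8.6623987 × 10^-5.
Var(Ŷ) = 24539² · (8.6623987 × 10^-5) = 52161.718.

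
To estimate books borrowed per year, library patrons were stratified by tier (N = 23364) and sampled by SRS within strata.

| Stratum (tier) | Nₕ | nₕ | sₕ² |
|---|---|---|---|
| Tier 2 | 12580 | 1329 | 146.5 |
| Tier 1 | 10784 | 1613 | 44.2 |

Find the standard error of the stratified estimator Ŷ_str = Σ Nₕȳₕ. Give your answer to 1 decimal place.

Var(Ŷ_str) = Σₕ Nₕ²(1 − fₕ)sₕ²/nₕ.
Tier 2: 12580²·(1 − 1329/12580)·146.5/1329 = 1.5602149 × 10^7.
Tier 1: 10784²·(1 − 1613/10784)·44.2/1613 = 2.7100947 × 10^6.
Sum = 1.8312244 × 10^7.
SE = √(1.8312244 × 10^7) = 4279.3.

4279.3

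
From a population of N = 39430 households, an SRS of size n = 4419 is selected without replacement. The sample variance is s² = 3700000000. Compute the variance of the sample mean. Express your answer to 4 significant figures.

Under SRS without replacement, Var(ȳ) = (1 − f)·s²/n with f = n/N = 4419/39430 = 0.11207203.
Var(ȳ) = (1 − 0.11207203)·3700000000/4419 = 0.88792797·837293.51 = 743456.33.

743500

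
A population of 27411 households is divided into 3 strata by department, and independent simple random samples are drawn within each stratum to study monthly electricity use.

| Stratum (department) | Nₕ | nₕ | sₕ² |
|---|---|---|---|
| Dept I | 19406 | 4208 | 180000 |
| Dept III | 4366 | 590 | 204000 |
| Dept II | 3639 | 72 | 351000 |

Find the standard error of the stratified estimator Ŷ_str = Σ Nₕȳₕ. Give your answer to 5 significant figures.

Var(Ŷ_str) = Σₕ Nₕ²(1 − fₕ)sₕ²/nₕ.
Dept I: 19406²·(1 − 4208/19406)·180000/4208 = 1.2615929 × 10^10.
Dept III: 4366²·(1 − 590/4366)·204000/590 = 5.7002496 × 10^9.
Dept II: 3639²·(1 − 72/3639)·351000/72 = 6.3279026 × 10^10.
Sum = 8.1595205 × 10^10.
SE = √(8.1595205 × 10^10) = 285650.

285650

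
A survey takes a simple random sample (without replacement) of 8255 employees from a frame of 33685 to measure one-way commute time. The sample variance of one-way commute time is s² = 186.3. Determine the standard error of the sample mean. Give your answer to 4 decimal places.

0.1305

Under SRS without replacement, Var(ȳ) = (1 − f)·s²/n with f = n/N = 8255/33685 = 0.24506457.
Var(ȳ) = (1 − 0.24506457)·186.3/8255 = 0.75493543·0.022568141 = 0.017037489.
SE(ȳ) = √(0.017037489) = 0.1305.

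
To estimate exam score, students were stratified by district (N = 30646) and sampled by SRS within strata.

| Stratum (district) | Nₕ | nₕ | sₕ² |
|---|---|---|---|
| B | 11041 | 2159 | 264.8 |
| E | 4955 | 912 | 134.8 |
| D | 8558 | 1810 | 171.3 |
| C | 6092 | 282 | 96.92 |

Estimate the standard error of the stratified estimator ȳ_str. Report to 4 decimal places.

Var(ȳ_str) = Σₕ Wₕ²(1 − fₕ)sₕ²/nₕ with Wₕ = Nₕ/N, N = 30646.
B: Wₕ = 0.36027540; term = 0.36027540²·(1 − 0.19554388)·264.8/2159 = 0.012806691.
E: Wₕ = 0.16168505; term = 0.16168505²·(1 − 0.18405651)·134.8/912 = 0.0031527887.
D: Wₕ = 0.27925341; term = 0.27925341²·(1 − 0.21149801)·171.3/1810 = 0.0058194046.
C: Wₕ = 0.19878614; term = 0.19878614²·(1 − 0.04629022)·96.92/282 = 0.012952474.
Sum = 0.034731358.
SE = √(0.034731358) = 0.1864.

0.1864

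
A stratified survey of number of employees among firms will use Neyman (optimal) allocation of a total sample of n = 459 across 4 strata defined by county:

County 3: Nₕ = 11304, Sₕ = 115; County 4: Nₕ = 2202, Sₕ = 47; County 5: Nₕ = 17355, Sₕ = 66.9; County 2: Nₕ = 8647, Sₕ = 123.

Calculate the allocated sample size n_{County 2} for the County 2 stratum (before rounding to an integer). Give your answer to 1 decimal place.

134.6

Neyman allocation: nₕ = n·NₕSₕ / Σⱼ NⱼSⱼ.
Σ NⱼSⱼ = 11304·115 + 2202·47 + 17355·66.9 + 8647·123 = 3.6280845 × 10^6.
n_{County 2} = 459·8647·123 / (3.6280845 × 10^6) = 134.6.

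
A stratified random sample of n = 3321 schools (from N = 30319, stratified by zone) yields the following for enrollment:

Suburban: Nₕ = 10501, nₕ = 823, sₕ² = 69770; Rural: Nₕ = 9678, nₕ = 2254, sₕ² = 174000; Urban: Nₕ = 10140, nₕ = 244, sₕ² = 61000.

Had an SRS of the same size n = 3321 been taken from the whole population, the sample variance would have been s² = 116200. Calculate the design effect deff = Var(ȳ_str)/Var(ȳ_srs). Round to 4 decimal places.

1.3704

Var(ȳ_str) = Σ Wₕ²(1−fₕ)sₕ²/nₕ with Wₕ = Nₕ/30319:
  Suburban: (10501/30319)²·(1−823/10501)·69770/823 = 9.3724993
  Rural: (9678/30319)²·(1−2254/9678)·174000/2254 = 6.0337758
  Urban: (10140/30319)²·(1−244/10140)·61000/244 = 27.290275
  → Var(ȳ_str) = 42.69655.
Var(ȳ_srs) = (1 − 3321/30319)·116200/3321 = 31.156881.
deff = 42.69655 / 31.156881 = 1.3704.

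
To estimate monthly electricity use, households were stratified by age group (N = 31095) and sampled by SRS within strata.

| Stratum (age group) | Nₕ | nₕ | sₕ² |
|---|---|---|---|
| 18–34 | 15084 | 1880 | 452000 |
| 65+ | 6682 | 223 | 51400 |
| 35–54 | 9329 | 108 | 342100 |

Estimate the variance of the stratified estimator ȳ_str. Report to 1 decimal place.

341.6

Var(ȳ_str) = Σₕ Wₕ²(1 − fₕ)sₕ²/nₕ with Wₕ = Nₕ/N, N = 31095.
18–34: Wₕ = 0.48509407; term = 0.48509407²·(1 − 0.12463538)·452000/1880 = 49.52466.
65+: Wₕ = 0.21488985; term = 0.21488985²·(1 − 0.03337324)·51400/223 = 10.288425.
35–54: Wₕ = 0.30001608; term = 0.30001608²·(1 − 0.01157680)·342100/108 = 281.81319.
Sum = 341.62628.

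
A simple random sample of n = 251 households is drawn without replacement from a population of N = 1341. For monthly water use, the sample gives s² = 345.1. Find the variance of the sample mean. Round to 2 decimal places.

Under SRS without replacement, Var(ȳ) = (1 − f)·s²/n with f = n/N = 251/1341 = 0.18717375.
Var(ȳ) = (1 − 0.18717375)·345.1/251 = 0.81282625·1.3749004 = 1.1175551.

1.12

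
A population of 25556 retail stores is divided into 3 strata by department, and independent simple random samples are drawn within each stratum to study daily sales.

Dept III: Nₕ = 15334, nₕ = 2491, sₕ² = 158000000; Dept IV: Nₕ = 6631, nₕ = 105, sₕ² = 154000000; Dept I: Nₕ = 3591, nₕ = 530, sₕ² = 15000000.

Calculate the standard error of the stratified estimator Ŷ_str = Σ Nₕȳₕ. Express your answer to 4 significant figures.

Var(Ŷ_str) = Σₕ Nₕ²(1 − fₕ)sₕ²/nₕ.
Dept III: 15334²·(1 − 2491/15334)·158000000/2491 = 1.2491233 × 10^13.
Dept IV: 6631²·(1 − 105/6631)·154000000/105 = 6.3468395 × 10^13.
Dept I: 3591²·(1 − 530/3591)·15000000/530 = 3.1109578 × 10^11.
Sum = 7.6270724 × 10^13.
SE = √(7.6270724 × 10^13) = 8.733 × 10^6.

8.733 × 10^6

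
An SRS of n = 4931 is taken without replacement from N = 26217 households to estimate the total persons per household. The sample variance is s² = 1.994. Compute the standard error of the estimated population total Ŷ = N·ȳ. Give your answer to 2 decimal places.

Var(Ŷ) = N²·Var(ȳ) = N²·(1 − n/N)·s²/n.
f = 4931/26217 = 0.18808407; Var(ȳ) = 0.81191593·1.994/4931 = 3.2832293 × 10^-4.
Var(Ŷ) = 26217² · (3.2832293 × 10^-4) = 225666.56.
SE(Ŷ) = √(225666.56) = 475.04.

475.04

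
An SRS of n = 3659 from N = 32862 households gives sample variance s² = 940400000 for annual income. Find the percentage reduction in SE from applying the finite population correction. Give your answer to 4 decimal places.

f = n/N = 3659/32862 = 0.11134441.
SE_no-fpc = √(s²/n) = 506.96165; SE_fpc = √((1−f)s²/n) = 477.9053.
Ratio = √(1−f) = 0.94268531. Reduction = 100·(1 − 0.94268531) = 5.7315%.

5.7315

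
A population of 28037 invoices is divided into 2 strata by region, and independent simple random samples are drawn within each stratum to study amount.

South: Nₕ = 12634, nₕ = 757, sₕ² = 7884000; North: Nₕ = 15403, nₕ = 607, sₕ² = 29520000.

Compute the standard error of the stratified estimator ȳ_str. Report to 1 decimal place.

Var(ȳ_str) = Σₕ Wₕ²(1 − fₕ)sₕ²/nₕ with Wₕ = Nₕ/N, N = 28037.
South: Wₕ = 0.45061883; term = 0.45061883²·(1 − 0.05991768)·7884000/757 = 1988.0865.
North: Wₕ = 0.54938117; term = 0.54938117²·(1 − 0.03940791)·29520000/607 = 14099.841.
Sum = 16087.928.
SE = √(16087.928) = 126.8.

126.8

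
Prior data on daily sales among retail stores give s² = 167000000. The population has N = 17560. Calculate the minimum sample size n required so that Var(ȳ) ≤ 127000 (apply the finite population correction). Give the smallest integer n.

Without fpc, n₀ = s²/D = 167000000/127000 = 1314.9606.
With fpc, (1 − n/N)·s²/n ≤ D requires n ≥ n₀/(1 + n₀/N) = 1314.9606/(1 + 1314.9606/17560) = 1223.3513.
Rounding up, n = 1224.

1224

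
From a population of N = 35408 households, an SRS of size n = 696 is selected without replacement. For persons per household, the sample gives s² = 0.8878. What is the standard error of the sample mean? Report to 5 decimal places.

0.03536

Under SRS without replacement, Var(ȳ) = (1 − f)·s²/n with f = n/N = 696/35408 = 0.01965657.
Var(ȳ) = (1 − 0.01965657)·0.8878/696 = 0.98034343·0.0012755747 = 0.0012505013.
SE(ȳ) = √(0.0012505013) = 0.03536.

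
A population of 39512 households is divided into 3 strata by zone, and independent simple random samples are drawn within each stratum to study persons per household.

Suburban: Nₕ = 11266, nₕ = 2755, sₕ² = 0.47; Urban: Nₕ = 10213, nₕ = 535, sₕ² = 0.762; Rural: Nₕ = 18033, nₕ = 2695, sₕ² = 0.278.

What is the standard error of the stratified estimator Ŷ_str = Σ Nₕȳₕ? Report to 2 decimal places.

Var(Ŷ_str) = Σₕ Nₕ²(1 − fₕ)sₕ²/nₕ.
Suburban: 11266²·(1 − 2755/11266)·0.47/2755 = 16357.864.
Urban: 10213²·(1 − 535/10213)·0.762/535 = 140779.73.
Rural: 18033²·(1 − 2695/18033)·0.278/2695 = 28531.378.
Sum = 185668.97.
SE = √(185668.97) = 430.89.

430.89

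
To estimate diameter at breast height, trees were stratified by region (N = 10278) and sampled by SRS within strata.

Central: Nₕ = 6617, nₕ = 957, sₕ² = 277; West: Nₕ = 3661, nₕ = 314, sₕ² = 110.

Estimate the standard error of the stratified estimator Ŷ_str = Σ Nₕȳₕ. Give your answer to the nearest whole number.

Var(Ŷ_str) = Σₕ Nₕ²(1 − fₕ)sₕ²/nₕ.
Central: 6617²·(1 − 957/6617)·277/957 = 1.0840402 × 10^7.
West: 3661²·(1 − 314/3661)·110/314 = 4.2925808 × 10^6.
Sum = 1.5132983 × 10^7.
SE = √(1.5132983 × 10^7) = 3890.

3890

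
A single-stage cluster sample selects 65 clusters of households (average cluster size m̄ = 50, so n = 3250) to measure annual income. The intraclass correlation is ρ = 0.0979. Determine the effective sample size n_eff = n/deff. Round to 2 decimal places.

560.63

deff = 1 + (50 − 1)·0.0979 = 1 + 4.7971 = 5.7971.
n_eff = 3250 / 5.7971 = 560.63.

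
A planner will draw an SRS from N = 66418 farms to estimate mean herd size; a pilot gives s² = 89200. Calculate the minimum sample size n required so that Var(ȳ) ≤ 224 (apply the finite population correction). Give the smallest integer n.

Without fpc, n₀ = s²/D = 89200/224 = 398.2143.
With fpc, (1 − n/N)·s²/n ≤ D requires n ≥ n₀/(1 + n₀/N) = 398.2143/(1 + 398.2143/66418) = 395.8410.
Rounding up, n = 396.

396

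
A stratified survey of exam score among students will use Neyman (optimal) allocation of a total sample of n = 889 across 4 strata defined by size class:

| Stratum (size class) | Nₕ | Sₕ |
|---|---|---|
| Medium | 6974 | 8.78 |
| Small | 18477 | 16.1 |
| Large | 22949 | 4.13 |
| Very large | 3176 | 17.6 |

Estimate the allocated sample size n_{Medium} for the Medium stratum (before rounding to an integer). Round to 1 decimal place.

Neyman allocation: nₕ = n·NₕSₕ / Σⱼ NⱼSⱼ.
Σ NⱼSⱼ = 6974·8.78 + 18477·16.1 + 22949·4.13 + 3176·17.6 = 509388.39.
n_{Medium} = 889·6974·8.78 / 509388.39 = 106.9.

106.9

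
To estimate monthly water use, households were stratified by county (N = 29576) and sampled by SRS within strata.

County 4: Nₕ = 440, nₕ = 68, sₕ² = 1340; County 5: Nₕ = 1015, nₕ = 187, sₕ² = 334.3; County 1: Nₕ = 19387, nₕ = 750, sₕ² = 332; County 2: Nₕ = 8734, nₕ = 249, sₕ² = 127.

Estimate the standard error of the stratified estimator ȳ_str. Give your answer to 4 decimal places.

Var(ȳ_str) = Σₕ Wₕ²(1 − fₕ)sₕ²/nₕ with Wₕ = Nₕ/N, N = 29576.
County 4: Wₕ = 0.01487693; term = 0.01487693²·(1 − 0.15454545)·1340/68 = 0.0036873353.
County 5: Wₕ = 0.03431837; term = 0.03431837²·(1 − 0.18423645)·334.3/187 = 0.0017175614.
County 1: Wₕ = 0.65549770; term = 0.65549770²·(1 − 0.03868572)·332/750 = 0.18284562.
County 2: Wₕ = 0.29530701; term = 0.29530701²·(1 − 0.02850927)·127/249 = 0.043210624.
Sum = 0.23146114.
SE = √(0.23146114) = 0.4811.

0.4811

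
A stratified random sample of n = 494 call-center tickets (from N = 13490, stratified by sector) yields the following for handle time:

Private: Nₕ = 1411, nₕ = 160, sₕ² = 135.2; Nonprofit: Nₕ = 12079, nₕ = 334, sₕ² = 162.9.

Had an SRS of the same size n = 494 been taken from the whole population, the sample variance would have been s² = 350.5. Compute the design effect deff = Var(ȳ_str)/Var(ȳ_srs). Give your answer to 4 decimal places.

0.5682

Var(ȳ_str) = Σ Wₕ²(1−fₕ)sₕ²/nₕ with Wₕ = Nₕ/13490:
  Private: (1411/13490)²·(1−160/1411)·135.2/160 = 0.0081962865
  Nonprofit: (12079/13490)²·(1−334/12079)·162.9/334 = 0.38021979
  → Var(ȳ_str) = 0.38841608.
Var(ȳ_srs) = (1 − 494/13490)·350.5/494 = 0.68353196.
deff = 0.38841608 / 0.68353196 = 0.5682.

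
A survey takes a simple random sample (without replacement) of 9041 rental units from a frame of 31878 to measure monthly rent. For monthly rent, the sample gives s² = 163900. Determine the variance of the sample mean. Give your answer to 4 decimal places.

12.9870

Under SRS without replacement, Var(ȳ) = (1 − f)·s²/n with f = n/N = 9041/31878 = 0.28361252.
Var(ȳ) = (1 − 0.28361252)·163900/9041 = 0.71638748·18.128526 = 12.987049.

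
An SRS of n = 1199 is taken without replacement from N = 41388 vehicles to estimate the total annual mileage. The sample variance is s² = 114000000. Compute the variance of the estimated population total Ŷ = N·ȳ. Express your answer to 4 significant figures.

Var(Ŷ) = N²·Var(ȳ) = N²·(1 − n/N)·s²/n.
f = 1199/41388 = 0.02896975; Var(ȳ) = 0.97103025·114000000/1199 = 92324.811.
Var(Ŷ) = 41388² · 92324.811 = 1.5814931 × 10^14.

1.581 × 10^14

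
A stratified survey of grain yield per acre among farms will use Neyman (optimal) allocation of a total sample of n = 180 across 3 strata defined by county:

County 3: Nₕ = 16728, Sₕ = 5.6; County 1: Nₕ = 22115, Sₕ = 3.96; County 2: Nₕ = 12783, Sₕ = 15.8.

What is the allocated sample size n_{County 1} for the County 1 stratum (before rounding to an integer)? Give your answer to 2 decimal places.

Neyman allocation: nₕ = n·NₕSₕ / Σⱼ NⱼSⱼ.
Σ NⱼSⱼ = 16728·5.6 + 22115·3.96 + 12783·15.8 = 383223.6.
n_{County 1} = 180·22115·3.96 / 383223.6 = 41.13.

41.13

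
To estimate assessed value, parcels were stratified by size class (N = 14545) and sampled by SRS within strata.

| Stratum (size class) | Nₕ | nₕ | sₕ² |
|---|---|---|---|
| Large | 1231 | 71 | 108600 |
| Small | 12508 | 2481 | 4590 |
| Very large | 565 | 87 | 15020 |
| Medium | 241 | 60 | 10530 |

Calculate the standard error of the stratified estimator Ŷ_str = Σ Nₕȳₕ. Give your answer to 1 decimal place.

Var(Ŷ_str) = Σₕ Nₕ²(1 − fₕ)sₕ²/nₕ.
Large: 1231²·(1 − 71/1231)·108600/71 = 2.1841754 × 10^9.
Small: 12508²·(1 − 2481/12508)·4590/2481 = 2.3203036 × 10^8.
Very large: 565²·(1 − 87/565)·15020/87 = 4.6625878 × 10^7.
Medium: 241²·(1 − 60/241)·10530/60 = 7.6554855 × 10^6.
Sum = 2.4704871 × 10^9.
SE = √(2.4704871 × 10^9) = 49704.0.

49704.0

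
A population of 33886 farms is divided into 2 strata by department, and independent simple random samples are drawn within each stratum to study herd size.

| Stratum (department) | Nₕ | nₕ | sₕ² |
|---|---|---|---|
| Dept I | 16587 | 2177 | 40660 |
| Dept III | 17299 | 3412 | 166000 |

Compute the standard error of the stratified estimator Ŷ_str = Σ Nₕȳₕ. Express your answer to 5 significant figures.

Var(Ŷ_str) = Σₕ Nₕ²(1 − fₕ)sₕ²/nₕ.
Dept I: 16587²·(1 − 2177/16587)·40660/2177 = 4.4641705 × 10^9.
Dept III: 17299²·(1 − 3412/17299)·166000/3412 = 1.1687685 × 10^10.
Sum = 1.6151856 × 10^10.
SE = √(1.6151856 × 10^10) = 127090.

127090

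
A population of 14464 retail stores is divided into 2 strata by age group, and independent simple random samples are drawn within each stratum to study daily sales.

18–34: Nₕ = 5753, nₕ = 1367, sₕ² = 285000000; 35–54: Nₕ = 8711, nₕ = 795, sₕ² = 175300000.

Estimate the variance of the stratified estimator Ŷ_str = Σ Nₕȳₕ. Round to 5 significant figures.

Var(Ŷ_str) = Σₕ Nₕ²(1 − fₕ)sₕ²/nₕ.
18–34: 5753²·(1 − 1367/5753)·285000000/1367 = 5.2606493 × 10^12.
35–54: 8711²·(1 − 795/8711)·175300000/795 = 1.5205076 × 10^13.
Sum = 2.0465725 × 10^13.

2.0466 × 10^13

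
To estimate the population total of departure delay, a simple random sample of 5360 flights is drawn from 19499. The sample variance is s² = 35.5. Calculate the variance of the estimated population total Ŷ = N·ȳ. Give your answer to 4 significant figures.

Var(Ŷ) = N²·Var(ȳ) = N²·(1 − n/N)·s²/n.
f = 5360/19499 = 0.27488589; Var(ȳ) = 0.72511411·35.5/5360 = 0.0048025281.
Var(Ŷ) = 19499² · 0.0048025281 = 1.825974 × 10^6.

1.826 × 10^6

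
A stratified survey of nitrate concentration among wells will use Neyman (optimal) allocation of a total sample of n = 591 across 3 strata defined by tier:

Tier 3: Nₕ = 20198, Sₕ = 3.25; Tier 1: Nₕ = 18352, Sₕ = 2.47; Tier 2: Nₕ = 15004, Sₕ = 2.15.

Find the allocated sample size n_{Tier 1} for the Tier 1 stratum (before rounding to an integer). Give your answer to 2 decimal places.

Neyman allocation: nₕ = n·NₕSₕ / Σⱼ NⱼSⱼ.
Σ NⱼSⱼ = 20198·3.25 + 18352·2.47 + 15004·2.15 = 143231.54.
n_{Tier 1} = 591·18352·2.47 / 143231.54 = 187.04.

187.04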